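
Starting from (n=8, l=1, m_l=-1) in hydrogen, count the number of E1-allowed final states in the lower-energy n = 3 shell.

4

E1 requires Δl = ±1, so l_f ∈ {0, 2}; with 0 ≤ l_f ≤ n_f−1 = 2, the allowed l_f values are {0, 2}.
For l_f = 0: m_f ∈ {m_i−1, m_i, m_i+1} ∩ [−0, 0] = {0} → 1 state.
For l_f = 2: m_f ∈ {m_i−1, m_i, m_i+1} ∩ [−2, 2] = {-2, -1, 0} → 3 states.
Total: 4.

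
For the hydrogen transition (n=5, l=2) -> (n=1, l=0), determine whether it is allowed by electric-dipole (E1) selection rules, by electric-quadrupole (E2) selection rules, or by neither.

E2

Δl = 0 − 2 = -2; l_i + l_f = 2.
E1 (Δl = ±1): not satisfied.
E2 (Δl = 0,±2, l_i+l_f ≥ 2): satisfied.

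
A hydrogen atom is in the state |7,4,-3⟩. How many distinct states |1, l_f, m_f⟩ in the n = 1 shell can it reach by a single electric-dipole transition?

0

E1 requires l_f ∈ {3, 5}, but neither lies in [0, 0], so no final state is reachable.
Total: 0.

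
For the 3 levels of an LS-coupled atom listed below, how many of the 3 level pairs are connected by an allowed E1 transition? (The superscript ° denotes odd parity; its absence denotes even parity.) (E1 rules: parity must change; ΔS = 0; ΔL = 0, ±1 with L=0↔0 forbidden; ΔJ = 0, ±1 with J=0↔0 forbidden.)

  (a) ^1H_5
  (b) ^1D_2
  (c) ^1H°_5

1

(a)–(b): forbidden (parity, ΔL, ΔJ).
(a)–(c): allowed.
(b)–(c): forbidden (ΔL, ΔJ).
Allowed pairs: 1 of 3.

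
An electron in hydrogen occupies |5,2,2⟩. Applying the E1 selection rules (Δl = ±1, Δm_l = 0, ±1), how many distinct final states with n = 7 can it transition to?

4

E1 requires Δl = ±1, so l_f ∈ {1, 3}; with 0 ≤ l_f ≤ n_f−1 = 6, the allowed l_f values are {1, 3}.
For l_f = 1: m_f ∈ {m_i−1, m_i, m_i+1} ∩ [−1, 1] = {1} → 1 state.
For l_f = 3: m_f ∈ {m_i−1, m_i, m_i+1} ∩ [−3, 3] = {1, 2, 3} → 3 states.
Total: 4.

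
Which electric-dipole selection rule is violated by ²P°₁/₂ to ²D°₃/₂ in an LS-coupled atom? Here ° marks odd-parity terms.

parity

ΔL = 0, ±1 (not L=0↔0): L: 1 → 2, ΔL = +1 — satisfied.
ΔJ = 0, ±1 (not J=0↔0): J: 1/2 → 3/2, ΔJ = +1 — satisfied.
Parity must change: odd → odd — violated.
ΔS = 0: S: 1/2 → 1/2 — satisfied.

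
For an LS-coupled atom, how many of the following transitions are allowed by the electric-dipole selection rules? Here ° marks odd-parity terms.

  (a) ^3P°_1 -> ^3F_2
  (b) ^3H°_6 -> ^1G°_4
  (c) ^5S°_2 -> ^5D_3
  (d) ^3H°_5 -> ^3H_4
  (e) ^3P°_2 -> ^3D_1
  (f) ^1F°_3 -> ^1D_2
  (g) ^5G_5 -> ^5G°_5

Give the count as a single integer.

4

(a) forbidden (ΔL fails)
(b) forbidden (parity, ΔS, ΔJ fail)
(c) forbidden (ΔL fails)
(d) allowed
(e) allowed
(f) allowed
(g) allowed
Total allowed: 4 of 7.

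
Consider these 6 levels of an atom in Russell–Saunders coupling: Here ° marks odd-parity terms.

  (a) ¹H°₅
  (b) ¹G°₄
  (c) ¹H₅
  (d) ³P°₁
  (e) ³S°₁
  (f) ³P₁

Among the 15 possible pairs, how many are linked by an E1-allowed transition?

(a)–(b): forbidden (parity).
(a)–(c): allowed.
(a)–(d): forbidden (parity, ΔS, ΔL, ΔJ).
(a)–(e): forbidden (parity, ΔS, ΔL, ΔJ).
(a)–(f): forbidden (ΔS, ΔL, ΔJ).
(b)–(c): allowed.
(b)–(d): forbidden (parity, ΔS, ΔL, ΔJ).
(b)–(e): forbidden (parity, ΔS, ΔL, ΔJ).
(b)–(f): forbidden (ΔS, ΔL, ΔJ).
(c)–(d): forbidden (ΔS, ΔL, ΔJ).
(c)–(e): forbidden (ΔS, ΔL, ΔJ).
(c)–(f): forbidden (parity, ΔS, ΔL, ΔJ).
(d)–(e): forbidden (parity).
(d)–(f): allowed.
(e)–(f): allowed.
Allowed pairs: 4 of 15.

4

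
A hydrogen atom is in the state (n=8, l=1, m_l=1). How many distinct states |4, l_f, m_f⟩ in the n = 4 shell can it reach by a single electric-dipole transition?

E1 requires Δl = ±1, so l_f ∈ {0, 2}; with 0 ≤ l_f ≤ n_f−1 = 3, the allowed l_f values are {0, 2}.
For l_f = 0: m_f ∈ {m_i−1, m_i, m_i+1} ∩ [−0, 0] = {0} → 1 state.
For l_f = 2: m_f ∈ {m_i−1, m_i, m_i+1} ∩ [−2, 2] = {0, 1, 2} → 3 states.
Total: 4.

4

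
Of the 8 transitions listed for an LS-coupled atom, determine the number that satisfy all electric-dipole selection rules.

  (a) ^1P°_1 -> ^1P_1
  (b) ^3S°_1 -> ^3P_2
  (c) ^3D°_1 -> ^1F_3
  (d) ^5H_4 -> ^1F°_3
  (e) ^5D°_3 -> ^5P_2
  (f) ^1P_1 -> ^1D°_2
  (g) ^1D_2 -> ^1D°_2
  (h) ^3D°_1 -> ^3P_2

6

(a) allowed
(b) allowed
(c) forbidden (ΔS, ΔJ fail)
(d) forbidden (ΔS, ΔL fail)
(e) allowed
(f) allowed
(g) allowed
(h) allowed
Total allowed: 6 of 8.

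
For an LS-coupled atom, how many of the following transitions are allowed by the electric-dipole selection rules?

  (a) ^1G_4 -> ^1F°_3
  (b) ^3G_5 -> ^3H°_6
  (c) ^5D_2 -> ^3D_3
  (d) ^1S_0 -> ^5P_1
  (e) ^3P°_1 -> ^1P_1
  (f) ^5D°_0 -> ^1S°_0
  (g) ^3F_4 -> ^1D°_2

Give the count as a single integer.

(a) allowed
(b) allowed
(c) forbidden (parity, ΔS fail)
(d) forbidden (parity, ΔS fail)
(e) forbidden (ΔS fails)
(f) forbidden (parity, ΔS, ΔL, ΔJ fail)
(g) forbidden (ΔS, ΔJ fail)
Total allowed: 2 of 7.

2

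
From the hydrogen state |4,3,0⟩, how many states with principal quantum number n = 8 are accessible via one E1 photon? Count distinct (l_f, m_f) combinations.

E1 requires Δl = ±1, so l_f ∈ {2, 4}; with 0 ≤ l_f ≤ n_f−1 = 7, the allowed l_f values are {2, 4}.
For l_f = 2: m_f ∈ {m_i−1, m_i, m_i+1} ∩ [−2, 2] = {-1, 0, 1} → 3 states.
For l_f = 4: m_f ∈ {m_i−1, m_i, m_i+1} ∩ [−4, 4] = {-1, 0, 1} → 3 states.
Total: 6.

6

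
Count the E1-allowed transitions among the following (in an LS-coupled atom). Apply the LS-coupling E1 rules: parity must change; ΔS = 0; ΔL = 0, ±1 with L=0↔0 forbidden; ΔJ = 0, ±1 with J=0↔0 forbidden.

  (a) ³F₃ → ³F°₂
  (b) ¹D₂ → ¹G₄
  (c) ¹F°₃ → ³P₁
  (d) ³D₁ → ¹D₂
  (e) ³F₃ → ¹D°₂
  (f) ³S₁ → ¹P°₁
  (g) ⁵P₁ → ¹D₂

1

(a) allowed
(b) forbidden (parity, ΔL, ΔJ fail)
(c) forbidden (ΔS, ΔL, ΔJ fail)
(d) forbidden (parity, ΔS fail)
(e) forbidden (ΔS fails)
(f) forbidden (ΔS fails)
(g) forbidden (parity, ΔS fail)
Total allowed: 1 of 7.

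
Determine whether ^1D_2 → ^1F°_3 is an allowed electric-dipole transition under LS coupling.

Initial level: S=0, L=2, J=2, parity even. Final level: S=0, L=3, J=3, parity odd.
Parity must change: even → odd — passes.
ΔS = 0: S: 0 → 0 — passes.
ΔL = 0, ±1 (not L=0↔0): L: 2 → 3, ΔL = +1 — passes.
ΔJ = 0, ±1 (not J=0↔0): J: 2 → 3, ΔJ = +1 — passes.
All four E1 rules are satisfied.

allowed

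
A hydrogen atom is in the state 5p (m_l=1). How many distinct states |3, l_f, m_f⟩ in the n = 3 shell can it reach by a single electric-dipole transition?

E1 requires Δl = ±1, so l_f ∈ {0, 2}; with 0 ≤ l_f ≤ n_f−1 = 2, the allowed l_f values are {0, 2}.
For l_f = 0: m_f ∈ {m_i−1, m_i, m_i+1} ∩ [−0, 0] = {0} → 1 state.
For l_f = 2: m_f ∈ {m_i−1, m_i, m_i+1} ∩ [−2, 2] = {0, 1, 2} → 3 states.
Total: 4.

4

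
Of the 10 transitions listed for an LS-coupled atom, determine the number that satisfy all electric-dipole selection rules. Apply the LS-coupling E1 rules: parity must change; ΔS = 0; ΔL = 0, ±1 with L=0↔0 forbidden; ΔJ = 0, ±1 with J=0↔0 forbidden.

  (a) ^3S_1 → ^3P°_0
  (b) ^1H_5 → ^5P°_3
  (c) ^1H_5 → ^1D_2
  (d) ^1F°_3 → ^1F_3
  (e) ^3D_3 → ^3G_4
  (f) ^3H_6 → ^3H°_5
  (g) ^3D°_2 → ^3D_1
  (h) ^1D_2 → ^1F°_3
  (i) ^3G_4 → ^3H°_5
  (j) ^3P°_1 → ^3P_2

(a) allowed
(b) forbidden (ΔS, ΔL, ΔJ fail)
(c) forbidden (parity, ΔL, ΔJ fail)
(d) allowed
(e) forbidden (parity, ΔL fail)
(f) allowed
(g) allowed
(h) allowed
(i) allowed
(j) allowed
Total allowed: 7 of 10.

7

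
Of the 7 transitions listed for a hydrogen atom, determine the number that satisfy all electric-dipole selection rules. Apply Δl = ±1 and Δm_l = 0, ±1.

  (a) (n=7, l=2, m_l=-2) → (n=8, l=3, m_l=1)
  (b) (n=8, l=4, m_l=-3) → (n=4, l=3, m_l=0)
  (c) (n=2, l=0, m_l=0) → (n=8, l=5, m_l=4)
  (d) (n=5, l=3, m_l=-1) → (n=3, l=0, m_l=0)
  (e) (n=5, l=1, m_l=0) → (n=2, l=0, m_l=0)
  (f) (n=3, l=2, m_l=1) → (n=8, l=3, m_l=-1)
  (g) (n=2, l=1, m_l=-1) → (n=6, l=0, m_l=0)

2

(a) forbidden — Δm_l = +3 (E1 requires Δm_l = 0, ±1)
(b) forbidden — Δm_l = +3 (E1 requires Δm_l = 0, ±1)
(c) forbidden — Δl = +5 (E1 requires Δl = ±1); Δm_l = +4 (E1 requires Δm_l = 0, ±1)
(d) forbidden — Δl = -3 (E1 requires Δl = ±1)
(e) allowed
(f) forbidden — Δm_l = -2 (E1 requires Δm_l = 0, ±1)
(g) allowed
Total allowed: 2 of 7.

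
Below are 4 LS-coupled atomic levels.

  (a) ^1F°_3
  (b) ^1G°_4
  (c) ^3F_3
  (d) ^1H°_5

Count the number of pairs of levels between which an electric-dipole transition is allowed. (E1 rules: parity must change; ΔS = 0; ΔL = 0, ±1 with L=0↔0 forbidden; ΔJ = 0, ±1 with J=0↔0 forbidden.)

0

(a)–(b): forbidden (parity).
(a)–(c): forbidden (ΔS).
(a)–(d): forbidden (parity, ΔL, ΔJ).
(b)–(c): forbidden (ΔS).
(b)–(d): forbidden (parity).
(c)–(d): forbidden (ΔS, ΔL, ΔJ).
Allowed pairs: 0 of 6.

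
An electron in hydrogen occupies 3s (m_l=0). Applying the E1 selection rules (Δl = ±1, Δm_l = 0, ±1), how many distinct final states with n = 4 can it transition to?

E1 requires Δl = ±1, so l_f ∈ {-1, 1}; with 0 ≤ l_f ≤ n_f−1 = 3, the allowed l_f values are {1}.
For l_f = 1: m_f ∈ {m_i−1, m_i, m_i+1} ∩ [−1, 1] = {-1, 0, 1} → 3 states.
Total: 3.

3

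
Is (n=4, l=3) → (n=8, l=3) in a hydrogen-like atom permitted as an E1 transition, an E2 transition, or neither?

E2

Δl = 3 − 3 = +0; l_i + l_f = 6.
E1 (Δl = ±1): not satisfied.
E2 (Δl = 0,±2, l_i+l_f ≥ 2): satisfied.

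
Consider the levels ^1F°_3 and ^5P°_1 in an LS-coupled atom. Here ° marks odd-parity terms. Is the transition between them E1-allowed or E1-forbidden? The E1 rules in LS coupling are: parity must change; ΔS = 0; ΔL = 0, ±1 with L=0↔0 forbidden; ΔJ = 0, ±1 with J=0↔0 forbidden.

forbidden

Parity must change: odd → odd — fails.
ΔS = 0: S: 0 → 2 — fails.
ΔL = 0, ±1 (not L=0↔0): L: 3 → 1, ΔL = -2 — fails.
ΔJ = 0, ±1 (not J=0↔0): J: 3 → 1, ΔJ = -2 — fails.
Rule(s) violated: parity, ΔS, ΔL, ΔJ.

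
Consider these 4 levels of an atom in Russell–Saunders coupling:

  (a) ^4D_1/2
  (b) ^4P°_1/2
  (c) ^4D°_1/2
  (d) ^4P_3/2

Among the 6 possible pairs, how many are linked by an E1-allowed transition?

4

(a)–(b): allowed.
(a)–(c): allowed.
(a)–(d): forbidden (parity).
(b)–(c): forbidden (parity).
(b)–(d): allowed.
(c)–(d): allowed.
Allowed pairs: 4 of 6.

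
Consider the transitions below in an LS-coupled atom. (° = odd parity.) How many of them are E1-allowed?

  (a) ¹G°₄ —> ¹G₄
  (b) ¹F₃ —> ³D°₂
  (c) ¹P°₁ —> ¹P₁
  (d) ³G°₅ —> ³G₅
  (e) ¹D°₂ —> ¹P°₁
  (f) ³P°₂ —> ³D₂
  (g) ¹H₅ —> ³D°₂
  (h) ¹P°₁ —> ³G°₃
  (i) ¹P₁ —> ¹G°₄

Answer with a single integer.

4

(a) allowed
(b) forbidden (ΔS fails)
(c) allowed
(d) allowed
(e) forbidden (parity fails)
(f) allowed
(g) forbidden (ΔS, ΔL, ΔJ fail)
(h) forbidden (parity, ΔS, ΔL, ΔJ fail)
(i) forbidden (ΔL, ΔJ fail)
Total allowed: 4 of 9.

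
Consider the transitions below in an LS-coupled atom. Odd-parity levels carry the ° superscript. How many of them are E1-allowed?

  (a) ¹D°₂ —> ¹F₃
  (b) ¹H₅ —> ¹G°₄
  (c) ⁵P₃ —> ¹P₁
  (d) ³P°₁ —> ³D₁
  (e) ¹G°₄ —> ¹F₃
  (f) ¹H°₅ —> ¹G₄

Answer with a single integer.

(a) allowed
(b) allowed
(c) forbidden (parity, ΔS, ΔJ fail)
(d) allowed
(e) allowed
(f) allowed
Total allowed: 5 of 6.

5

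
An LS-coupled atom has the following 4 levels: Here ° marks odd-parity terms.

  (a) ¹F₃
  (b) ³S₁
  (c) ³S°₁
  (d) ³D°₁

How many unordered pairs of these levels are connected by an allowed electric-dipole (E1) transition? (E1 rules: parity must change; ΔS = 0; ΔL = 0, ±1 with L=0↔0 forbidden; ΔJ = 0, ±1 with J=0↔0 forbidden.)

(a)–(b): forbidden (parity, ΔS, ΔL, ΔJ).
(a)–(c): forbidden (ΔS, ΔL, ΔJ).
(a)–(d): forbidden (ΔS, ΔJ).
(b)–(c): forbidden (ΔL).
(b)–(d): forbidden (ΔL).
(c)–(d): forbidden (parity, ΔL).
Allowed pairs: 0 of 6.

0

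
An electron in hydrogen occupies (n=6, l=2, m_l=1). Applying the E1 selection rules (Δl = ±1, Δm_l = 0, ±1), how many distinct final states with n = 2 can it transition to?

2

E1 requires Δl = ±1, so l_f ∈ {1, 3}; with 0 ≤ l_f ≤ n_f−1 = 1, the allowed l_f values are {1}.
For l_f = 1: m_f ∈ {m_i−1, m_i, m_i+1} ∩ [−1, 1] = {0, 1} → 2 states.
Total: 2.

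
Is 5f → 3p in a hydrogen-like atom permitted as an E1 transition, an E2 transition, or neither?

Δl = 1 − 3 = -2; l_i + l_f = 4.
E1 (Δl = ±1): not satisfied.
E2 (Δl = 0,±2, l_i+l_f ≥ 2): satisfied.

E2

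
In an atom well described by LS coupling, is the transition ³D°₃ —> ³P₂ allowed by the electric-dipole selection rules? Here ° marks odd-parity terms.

ΔJ = 0, ±1 (not J=0↔0): J: 3 → 2, ΔJ = -1 — satisfied.
ΔS = 0: S: 1 → 1 — satisfied.
Parity must change: odd → even — satisfied.
ΔL = 0, ±1 (not L=0↔0): L: 2 → 1, ΔL = -1 — satisfied.
All four E1 rules are satisfied.

allowed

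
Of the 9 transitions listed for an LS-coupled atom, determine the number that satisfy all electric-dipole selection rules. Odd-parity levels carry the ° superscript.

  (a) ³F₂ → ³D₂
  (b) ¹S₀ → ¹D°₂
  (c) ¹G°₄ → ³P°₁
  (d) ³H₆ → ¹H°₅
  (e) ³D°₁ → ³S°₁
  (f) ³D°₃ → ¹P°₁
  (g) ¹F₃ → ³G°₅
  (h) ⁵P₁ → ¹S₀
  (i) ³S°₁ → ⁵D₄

0

(a) forbidden (parity fails)
(b) forbidden (ΔL, ΔJ fail)
(c) forbidden (parity, ΔS, ΔL, ΔJ fail)
(d) forbidden (ΔS fails)
(e) forbidden (parity, ΔL fail)
(f) forbidden (parity, ΔS, ΔJ fail)
(g) forbidden (ΔS, ΔJ fail)
(h) forbidden (parity, ΔS fail)
(i) forbidden (ΔS, ΔL, ΔJ fail)
Total allowed: 0 of 9.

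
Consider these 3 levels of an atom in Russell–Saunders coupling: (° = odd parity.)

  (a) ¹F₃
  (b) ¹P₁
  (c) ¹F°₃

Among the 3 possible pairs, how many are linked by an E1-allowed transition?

1

(a)–(b): forbidden (parity, ΔL, ΔJ).
(a)–(c): allowed.
(b)–(c): forbidden (ΔL, ΔJ).
Allowed pairs: 1 of 3.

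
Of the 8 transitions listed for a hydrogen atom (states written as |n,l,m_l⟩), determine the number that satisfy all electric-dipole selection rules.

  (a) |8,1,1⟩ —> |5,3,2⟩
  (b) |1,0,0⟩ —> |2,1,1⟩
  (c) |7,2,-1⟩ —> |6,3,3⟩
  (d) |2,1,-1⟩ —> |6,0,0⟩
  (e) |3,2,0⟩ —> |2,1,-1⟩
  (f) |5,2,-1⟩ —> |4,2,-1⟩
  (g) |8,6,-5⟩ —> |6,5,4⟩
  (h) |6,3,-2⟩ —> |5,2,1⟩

(a) forbidden — Δl = +2 (E1 requires Δl = ±1)
(b) allowed
(c) forbidden — Δm_l = +4 (E1 requires Δm_l = 0, ±1)
(d) allowed
(e) allowed
(f) forbidden — Δl = +0 (E1 requires Δl = ±1)
(g) forbidden — Δm_l = +9 (E1 requires Δm_l = 0, ±1)
(h) forbidden — Δm_l = +3 (E1 requires Δm_l = 0, ±1)
Total allowed: 3 of 8.

3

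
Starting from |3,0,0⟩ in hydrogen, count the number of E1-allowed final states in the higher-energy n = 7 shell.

3

E1 requires Δl = ±1, so l_f ∈ {-1, 1}; with 0 ≤ l_f ≤ n_f−1 = 6, the allowed l_f values are {1}.
For l_f = 1: m_f ∈ {m_i−1, m_i, m_i+1} ∩ [−1, 1] = {-1, 0, 1} → 3 states.
Total: 3.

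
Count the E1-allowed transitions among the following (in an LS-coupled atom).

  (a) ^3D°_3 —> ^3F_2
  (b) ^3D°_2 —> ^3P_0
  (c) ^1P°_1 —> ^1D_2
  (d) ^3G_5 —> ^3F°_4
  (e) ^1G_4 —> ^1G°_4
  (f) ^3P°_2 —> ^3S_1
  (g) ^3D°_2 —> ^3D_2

(a) allowed
(b) forbidden (ΔJ fails)
(c) allowed
(d) allowed
(e) allowed
(f) allowed
(g) allowed
Total allowed: 6 of 7.

6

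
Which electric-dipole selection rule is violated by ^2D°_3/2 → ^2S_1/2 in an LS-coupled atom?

the ΔL = 0, ±1 rule

Initial level: S=1/2, L=2, J=3/2, parity odd. Final level: S=1/2, L=0, J=1/2, parity even.
Parity must change: odd → even — passes.
ΔS = 0: S: 1/2 → 1/2 — passes.
ΔL = 0, ±1 (not L=0↔0): L: 2 → 0, ΔL = -2 — fails.
ΔJ = 0, ±1 (not J=0↔0): J: 3/2 → 1/2, ΔJ = -1 — passes.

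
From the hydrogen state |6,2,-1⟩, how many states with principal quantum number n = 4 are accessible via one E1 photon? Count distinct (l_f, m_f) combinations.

5

E1 requires Δl = ±1, so l_f ∈ {1, 3}; with 0 ≤ l_f ≤ n_f−1 = 3, the allowed l_f values are {1, 3}.
For l_f = 1: m_f ∈ {m_i−1, m_i, m_i+1} ∩ [−1, 1] = {-1, 0} → 2 states.
For l_f = 3: m_f ∈ {m_i−1, m_i, m_i+1} ∩ [−3, 3] = {-2, -1, 0} → 3 states.
Total: 5.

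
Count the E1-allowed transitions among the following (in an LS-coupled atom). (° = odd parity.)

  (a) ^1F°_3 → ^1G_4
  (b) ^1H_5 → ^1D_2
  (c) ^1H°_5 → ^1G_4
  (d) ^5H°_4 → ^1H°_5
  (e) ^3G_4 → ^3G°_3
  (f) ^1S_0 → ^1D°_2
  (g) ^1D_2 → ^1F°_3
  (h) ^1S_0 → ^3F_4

4

(a) allowed
(b) forbidden (parity, ΔL, ΔJ fail)
(c) allowed
(d) forbidden (parity, ΔS fail)
(e) allowed
(f) forbidden (ΔL, ΔJ fail)
(g) allowed
(h) forbidden (parity, ΔS, ΔL, ΔJ fail)
Total allowed: 4 of 8.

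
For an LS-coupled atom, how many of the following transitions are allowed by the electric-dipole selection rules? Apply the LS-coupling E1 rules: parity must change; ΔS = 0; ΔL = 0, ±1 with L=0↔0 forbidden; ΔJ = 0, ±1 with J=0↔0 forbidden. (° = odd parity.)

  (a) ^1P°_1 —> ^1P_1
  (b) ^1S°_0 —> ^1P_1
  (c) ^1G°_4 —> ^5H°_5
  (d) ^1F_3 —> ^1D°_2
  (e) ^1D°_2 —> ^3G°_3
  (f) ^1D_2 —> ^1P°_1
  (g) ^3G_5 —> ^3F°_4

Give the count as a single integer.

(a) allowed
(b) allowed
(c) forbidden (parity, ΔS fail)
(d) allowed
(e) forbidden (parity, ΔS, ΔL fail)
(f) allowed
(g) allowed
Total allowed: 5 of 7.

5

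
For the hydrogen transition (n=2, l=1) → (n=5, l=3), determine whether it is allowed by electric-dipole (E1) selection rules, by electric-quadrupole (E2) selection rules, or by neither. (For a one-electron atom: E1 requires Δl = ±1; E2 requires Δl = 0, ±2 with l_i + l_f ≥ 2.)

E2

Δl = 3 − 1 = +2; l_i + l_f = 4.
E1 (Δl = ±1): not satisfied.
E2 (Δl = 0,±2, l_i+l_f ≥ 2): satisfied.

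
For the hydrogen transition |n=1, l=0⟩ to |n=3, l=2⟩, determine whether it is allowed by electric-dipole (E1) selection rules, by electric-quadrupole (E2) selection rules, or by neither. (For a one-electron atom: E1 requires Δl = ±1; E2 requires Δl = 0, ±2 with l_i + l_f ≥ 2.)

Δl = 2 − 0 = +2; l_i + l_f = 2.
E1 (Δl = ±1): not satisfied.
E2 (Δl = 0,±2, l_i+l_f ≥ 2): satisfied.

E2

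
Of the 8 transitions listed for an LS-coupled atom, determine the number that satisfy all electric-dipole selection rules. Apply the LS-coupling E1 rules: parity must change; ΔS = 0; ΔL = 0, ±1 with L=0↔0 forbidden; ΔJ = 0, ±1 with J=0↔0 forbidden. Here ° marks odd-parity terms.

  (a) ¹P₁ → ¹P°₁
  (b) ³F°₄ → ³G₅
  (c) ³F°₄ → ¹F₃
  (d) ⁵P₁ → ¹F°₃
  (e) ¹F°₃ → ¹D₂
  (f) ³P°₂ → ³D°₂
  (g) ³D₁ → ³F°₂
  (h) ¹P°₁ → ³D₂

4

(a) allowed
(b) allowed
(c) forbidden (ΔS fails)
(d) forbidden (ΔS, ΔL, ΔJ fail)
(e) allowed
(f) forbidden (parity fails)
(g) allowed
(h) forbidden (ΔS fails)
Total allowed: 4 of 8.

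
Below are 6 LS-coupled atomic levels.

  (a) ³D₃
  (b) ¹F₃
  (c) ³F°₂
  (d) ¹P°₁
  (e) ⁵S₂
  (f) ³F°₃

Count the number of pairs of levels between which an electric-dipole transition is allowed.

2

(a)–(b): forbidden (parity, ΔS).
(a)–(c): allowed.
(a)–(d): forbidden (ΔS, ΔJ).
(a)–(e): forbidden (parity, ΔS, ΔL).
(a)–(f): allowed.
(b)–(c): forbidden (ΔS).
(b)–(d): forbidden (ΔL, ΔJ).
(b)–(e): forbidden (parity, ΔS, ΔL).
(b)–(f): forbidden (ΔS).
(c)–(d): forbidden (parity, ΔS, ΔL).
(c)–(e): forbidden (ΔS, ΔL).
(c)–(f): forbidden (parity).
(d)–(e): forbidden (ΔS).
(d)–(f): forbidden (parity, ΔS, ΔL, ΔJ).
(e)–(f): forbidden (ΔS, ΔL).
Allowed pairs: 2 of 15.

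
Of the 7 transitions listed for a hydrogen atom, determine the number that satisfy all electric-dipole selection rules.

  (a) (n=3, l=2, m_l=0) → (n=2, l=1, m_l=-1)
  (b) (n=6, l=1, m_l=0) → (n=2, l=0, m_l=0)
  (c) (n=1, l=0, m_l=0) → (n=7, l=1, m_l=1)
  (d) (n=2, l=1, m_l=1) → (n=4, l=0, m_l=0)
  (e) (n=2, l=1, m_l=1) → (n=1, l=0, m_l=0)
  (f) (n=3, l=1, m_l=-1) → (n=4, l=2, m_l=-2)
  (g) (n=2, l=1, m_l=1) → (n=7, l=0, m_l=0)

7

(a) allowed
(b) allowed
(c) allowed
(d) allowed
(e) allowed
(f) allowed
(g) allowed
Total allowed: 7 of 7.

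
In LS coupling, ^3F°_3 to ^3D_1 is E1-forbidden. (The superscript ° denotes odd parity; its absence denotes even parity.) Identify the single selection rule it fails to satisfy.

the ΔJ = 0, ±1 rule

ΔS = 0: S: 1 → 1 — ok.
ΔJ = 0, ±1 (not J=0↔0): J: 3 → 1, ΔJ = -2 — fails.
ΔL = 0, ±1 (not L=0↔0): L: 3 → 2, ΔL = -1 — ok.
Parity must change: odd → even — ok.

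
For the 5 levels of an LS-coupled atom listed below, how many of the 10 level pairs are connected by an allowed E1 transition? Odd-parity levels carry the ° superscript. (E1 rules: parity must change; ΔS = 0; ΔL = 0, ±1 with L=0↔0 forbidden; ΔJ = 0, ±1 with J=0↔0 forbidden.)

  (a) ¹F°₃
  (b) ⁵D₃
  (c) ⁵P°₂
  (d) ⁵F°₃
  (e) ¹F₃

3

(a)–(b): forbidden (ΔS).
(a)–(c): forbidden (parity, ΔS, ΔL).
(a)–(d): forbidden (parity, ΔS).
(a)–(e): allowed.
(b)–(c): allowed.
(b)–(d): allowed.
(b)–(e): forbidden (parity, ΔS).
(c)–(d): forbidden (parity, ΔL).
(c)–(e): forbidden (ΔS, ΔL).
(d)–(e): forbidden (ΔS).
Allowed pairs: 3 of 10.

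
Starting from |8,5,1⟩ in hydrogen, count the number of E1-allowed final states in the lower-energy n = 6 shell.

3

E1 requires Δl = ±1, so l_f ∈ {4, 6}; with 0 ≤ l_f ≤ n_f−1 = 5, the allowed l_f values are {4}.
For l_f = 4: m_f ∈ {m_i−1, m_i, m_i+1} ∩ [−4, 4] = {0, 1, 2} → 3 states.
Total: 3.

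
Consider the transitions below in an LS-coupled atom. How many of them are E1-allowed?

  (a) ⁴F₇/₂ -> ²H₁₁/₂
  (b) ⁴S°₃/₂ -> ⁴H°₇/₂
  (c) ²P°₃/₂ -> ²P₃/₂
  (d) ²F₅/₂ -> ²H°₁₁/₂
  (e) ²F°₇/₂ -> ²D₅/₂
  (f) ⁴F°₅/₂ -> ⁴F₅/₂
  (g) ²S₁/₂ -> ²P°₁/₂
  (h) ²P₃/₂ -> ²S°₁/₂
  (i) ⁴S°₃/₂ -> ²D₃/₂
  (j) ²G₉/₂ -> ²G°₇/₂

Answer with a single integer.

(a) forbidden (parity, ΔS, ΔL, ΔJ fail)
(b) forbidden (parity, ΔL, ΔJ fail)
(c) allowed
(d) forbidden (ΔL, ΔJ fail)
(e) allowed
(f) allowed
(g) allowed
(h) allowed
(i) forbidden (ΔS, ΔL fail)
(j) allowed
Total allowed: 6 of 10.

6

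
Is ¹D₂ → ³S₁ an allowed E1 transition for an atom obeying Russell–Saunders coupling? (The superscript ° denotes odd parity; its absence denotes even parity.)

forbidden

Parity must change: even → even — fails.
ΔS = 0: S: 0 → 1 — fails.
ΔL = 0, ±1 (not L=0↔0): L: 2 → 0, ΔL = -2 — fails.
ΔJ = 0, ±1 (not J=0↔0): J: 2 → 1, ΔJ = -1 — ok.
Rule(s) violated: parity, ΔS, ΔL.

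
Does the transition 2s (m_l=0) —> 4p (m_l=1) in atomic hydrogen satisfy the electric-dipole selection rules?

Δl = 1 − 0 = +1; the E1 rule Δl = ±1 is ✓.
Δm_l = 1 − (0) = +1. E1 requires Δm_l = 0, ±1: ✓.
All E1 selection rules are satisfied.

allowed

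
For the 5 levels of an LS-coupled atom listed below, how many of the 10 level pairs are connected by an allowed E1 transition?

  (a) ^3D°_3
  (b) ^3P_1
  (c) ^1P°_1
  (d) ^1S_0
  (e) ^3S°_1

(a)–(b): forbidden (ΔJ).
(a)–(c): forbidden (parity, ΔS, ΔJ).
(a)–(d): forbidden (ΔS, ΔL, ΔJ).
(a)–(e): forbidden (parity, ΔL, ΔJ).
(b)–(c): forbidden (ΔS).
(b)–(d): forbidden (parity, ΔS).
(b)–(e): allowed.
(c)–(d): allowed.
(c)–(e): forbidden (parity, ΔS).
(d)–(e): forbidden (ΔS, ΔL).
Allowed pairs: 2 of 10.

2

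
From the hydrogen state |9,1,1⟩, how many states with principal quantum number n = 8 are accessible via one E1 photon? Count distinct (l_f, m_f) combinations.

4

E1 requires Δl = ±1, so l_f ∈ {0, 2}; with 0 ≤ l_f ≤ n_f−1 = 7, the allowed l_f values are {0, 2}.
For l_f = 0: m_f ∈ {m_i−1, m_i, m_i+1} ∩ [−0, 0] = {0} → 1 state.
For l_f = 2: m_f ∈ {m_i−1, m_i, m_i+1} ∩ [−2, 2] = {0, 1, 2} → 3 states.
Total: 4.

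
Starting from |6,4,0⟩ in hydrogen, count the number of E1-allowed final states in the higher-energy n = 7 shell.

6

E1 requires Δl = ±1, so l_f ∈ {3, 5}; with 0 ≤ l_f ≤ n_f−1 = 6, the allowed l_f values are {3, 5}.
For l_f = 3: m_f ∈ {m_i−1, m_i, m_i+1} ∩ [−3, 3] = {-1, 0, 1} → 3 states.
For l_f = 5: m_f ∈ {m_i−1, m_i, m_i+1} ∩ [−5, 5] = {-1, 0, 1} → 3 states.
Total: 6.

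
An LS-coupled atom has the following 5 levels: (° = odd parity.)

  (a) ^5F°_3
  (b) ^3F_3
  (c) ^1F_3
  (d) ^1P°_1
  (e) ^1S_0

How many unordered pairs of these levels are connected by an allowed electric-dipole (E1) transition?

(a)–(b): forbidden (ΔS).
(a)–(c): forbidden (ΔS).
(a)–(d): forbidden (parity, ΔS, ΔL, ΔJ).
(a)–(e): forbidden (ΔS, ΔL, ΔJ).
(b)–(c): forbidden (parity, ΔS).
(b)–(d): forbidden (ΔS, ΔL, ΔJ).
(b)–(e): forbidden (parity, ΔS, ΔL, ΔJ).
(c)–(d): forbidden (ΔL, ΔJ).
(c)–(e): forbidden (parity, ΔL, ΔJ).
(d)–(e): allowed.
Allowed pairs: 1 of 10.

1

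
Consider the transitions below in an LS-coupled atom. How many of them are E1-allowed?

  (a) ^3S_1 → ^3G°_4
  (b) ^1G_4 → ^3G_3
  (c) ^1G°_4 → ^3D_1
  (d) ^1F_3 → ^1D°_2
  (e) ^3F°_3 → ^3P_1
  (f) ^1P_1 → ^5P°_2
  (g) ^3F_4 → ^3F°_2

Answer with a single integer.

1

(a) forbidden (ΔL, ΔJ fail)
(b) forbidden (parity, ΔS fail)
(c) forbidden (ΔS, ΔL, ΔJ fail)
(d) allowed
(e) forbidden (ΔL, ΔJ fail)
(f) forbidden (ΔS fails)
(g) forbidden (ΔJ fails)
Total allowed: 1 of 7.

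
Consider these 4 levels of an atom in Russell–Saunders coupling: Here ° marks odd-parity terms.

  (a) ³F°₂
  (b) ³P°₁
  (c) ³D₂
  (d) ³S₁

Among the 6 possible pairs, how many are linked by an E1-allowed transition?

3

(a)–(b): forbidden (parity, ΔL).
(a)–(c): allowed.
(a)–(d): forbidden (ΔL).
(b)–(c): allowed.
(b)–(d): allowed.
(c)–(d): forbidden (parity, ΔL).
Allowed pairs: 3 of 6.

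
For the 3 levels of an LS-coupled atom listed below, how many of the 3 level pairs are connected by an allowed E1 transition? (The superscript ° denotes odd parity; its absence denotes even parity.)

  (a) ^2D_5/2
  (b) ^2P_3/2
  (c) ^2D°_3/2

(a)–(b): forbidden (parity).
(a)–(c): allowed.
(b)–(c): allowed.
Allowed pairs: 2 of 3.

2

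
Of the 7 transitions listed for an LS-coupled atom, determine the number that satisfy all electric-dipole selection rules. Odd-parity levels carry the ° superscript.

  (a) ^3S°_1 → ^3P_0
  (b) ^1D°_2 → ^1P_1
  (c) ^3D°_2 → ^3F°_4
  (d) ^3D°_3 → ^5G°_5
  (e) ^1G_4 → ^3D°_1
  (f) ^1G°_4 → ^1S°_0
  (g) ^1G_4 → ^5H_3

(a) allowed
(b) allowed
(c) forbidden (parity, ΔJ fail)
(d) forbidden (parity, ΔS, ΔL, ΔJ fail)
(e) forbidden (ΔS, ΔL, ΔJ fail)
(f) forbidden (parity, ΔL, ΔJ fail)
(g) forbidden (parity, ΔS fail)
Total allowed: 2 of 7.

2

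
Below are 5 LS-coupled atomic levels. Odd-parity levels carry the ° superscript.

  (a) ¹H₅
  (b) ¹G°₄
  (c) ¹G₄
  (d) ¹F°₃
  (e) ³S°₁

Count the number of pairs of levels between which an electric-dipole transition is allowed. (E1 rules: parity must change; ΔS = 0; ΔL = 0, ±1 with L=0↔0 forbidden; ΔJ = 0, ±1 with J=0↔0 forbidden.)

(a)–(b): allowed.
(a)–(c): forbidden (parity).
(a)–(d): forbidden (ΔL, ΔJ).
(a)–(e): forbidden (ΔS, ΔL, ΔJ).
(b)–(c): allowed.
(b)–(d): forbidden (parity).
(b)–(e): forbidden (parity, ΔS, ΔL, ΔJ).
(c)–(d): allowed.
(c)–(e): forbidden (ΔS, ΔL, ΔJ).
(d)–(e): forbidden (parity, ΔS, ΔL, ΔJ).
Allowed pairs: 3 of 10.

3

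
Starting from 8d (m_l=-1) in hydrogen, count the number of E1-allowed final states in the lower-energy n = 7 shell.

E1 requires Δl = ±1, so l_f ∈ {1, 3}; with 0 ≤ l_f ≤ n_f−1 = 6, the allowed l_f values are {1, 3}.
For l_f = 1: m_f ∈ {m_i−1, m_i, m_i+1} ∩ [−1, 1] = {-1, 0} → 2 states.
For l_f = 3: m_f ∈ {m_i−1, m_i, m_i+1} ∩ [−3, 3] = {-2, -1, 0} → 3 states.
Total: 5.

5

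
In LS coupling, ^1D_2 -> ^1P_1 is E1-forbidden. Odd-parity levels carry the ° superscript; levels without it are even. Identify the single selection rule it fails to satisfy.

ΔL = 0, ±1 (not L=0↔0): L: 2 → 1, ΔL = -1 — passes.
ΔS = 0: S: 0 → 0 — passes.
ΔJ = 0, ±1 (not J=0↔0): J: 2 → 1, ΔJ = -1 — passes.
Parity must change: even → even — fails.

parity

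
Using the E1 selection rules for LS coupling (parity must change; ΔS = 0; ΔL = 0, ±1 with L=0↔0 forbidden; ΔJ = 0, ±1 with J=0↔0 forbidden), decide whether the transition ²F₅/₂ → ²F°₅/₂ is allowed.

Reading off the term symbols: S 1/2→1/2, L 3→3, J 5/2→5/2, parity even→odd.
Parity must change: even → odd — ✓.
ΔS = 0: S: 1/2 → 1/2 — ✓.
ΔL = 0, ±1 (not L=0↔0): L: 3 → 3, ΔL = +0 — ✓.
ΔJ = 0, ±1 (not J=0↔0): J: 5/2 → 5/2, ΔJ = +0 — ✓.
All four E1 rules are satisfied.

allowed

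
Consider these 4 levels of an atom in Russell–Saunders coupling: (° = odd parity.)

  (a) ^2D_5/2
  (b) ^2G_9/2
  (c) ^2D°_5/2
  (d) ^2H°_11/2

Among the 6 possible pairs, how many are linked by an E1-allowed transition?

2

(a)–(b): forbidden (parity, ΔL, ΔJ).
(a)–(c): allowed.
(a)–(d): forbidden (ΔL, ΔJ).
(b)–(c): forbidden (ΔL, ΔJ).
(b)–(d): allowed.
(c)–(d): forbidden (parity, ΔL, ΔJ).
Allowed pairs: 2 of 6.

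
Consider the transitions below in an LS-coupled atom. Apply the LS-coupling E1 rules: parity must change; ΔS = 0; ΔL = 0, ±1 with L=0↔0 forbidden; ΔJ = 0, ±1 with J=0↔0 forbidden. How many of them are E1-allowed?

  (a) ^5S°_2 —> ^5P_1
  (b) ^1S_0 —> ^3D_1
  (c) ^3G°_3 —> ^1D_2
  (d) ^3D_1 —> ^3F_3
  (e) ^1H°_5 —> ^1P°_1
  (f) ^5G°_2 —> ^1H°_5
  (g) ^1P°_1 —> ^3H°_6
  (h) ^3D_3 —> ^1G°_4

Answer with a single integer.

(a) allowed
(b) forbidden (parity, ΔS, ΔL fail)
(c) forbidden (ΔS, ΔL fail)
(d) forbidden (parity, ΔJ fail)
(e) forbidden (parity, ΔL, ΔJ fail)
(f) forbidden (parity, ΔS, ΔJ fail)
(g) forbidden (parity, ΔS, ΔL, ΔJ fail)
(h) forbidden (ΔS, ΔL fail)
Total allowed: 1 of 8.

1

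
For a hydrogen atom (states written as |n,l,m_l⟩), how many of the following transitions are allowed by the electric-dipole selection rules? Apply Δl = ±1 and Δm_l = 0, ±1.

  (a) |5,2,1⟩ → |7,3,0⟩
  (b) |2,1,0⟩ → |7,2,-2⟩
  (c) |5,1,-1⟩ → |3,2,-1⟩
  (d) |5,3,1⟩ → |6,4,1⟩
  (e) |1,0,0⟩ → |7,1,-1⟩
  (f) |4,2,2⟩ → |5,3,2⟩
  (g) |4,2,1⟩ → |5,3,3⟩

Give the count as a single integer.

(a) allowed
(b) forbidden — Δm_l = -2 (E1 requires Δm_l = 0, ±1)
(c) allowed
(d) allowed
(e) allowed
(f) allowed
(g) forbidden — Δm_l = +2 (E1 requires Δm_l = 0, ±1)
Total allowed: 5 of 7.

5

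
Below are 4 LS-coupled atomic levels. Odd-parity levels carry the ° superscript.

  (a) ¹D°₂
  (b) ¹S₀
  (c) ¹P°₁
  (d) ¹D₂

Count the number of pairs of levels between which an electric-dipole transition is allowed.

(a)–(b): forbidden (ΔL, ΔJ).
(a)–(c): forbidden (parity).
(a)–(d): allowed.
(b)–(c): allowed.
(b)–(d): forbidden (parity, ΔL, ΔJ).
(c)–(d): allowed.
Allowed pairs: 3 of 6.

3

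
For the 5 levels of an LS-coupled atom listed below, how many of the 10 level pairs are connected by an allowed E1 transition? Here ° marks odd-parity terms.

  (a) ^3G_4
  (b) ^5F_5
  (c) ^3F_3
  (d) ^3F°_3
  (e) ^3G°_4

(a)–(b): forbidden (parity, ΔS).
(a)–(c): forbidden (parity).
(a)–(d): allowed.
(a)–(e): allowed.
(b)–(c): forbidden (parity, ΔS, ΔJ).
(b)–(d): forbidden (ΔS, ΔJ).
(b)–(e): forbidden (ΔS).
(c)–(d): allowed.
(c)–(e): allowed.
(d)–(e): forbidden (parity).
Allowed pairs: 4 of 10.

4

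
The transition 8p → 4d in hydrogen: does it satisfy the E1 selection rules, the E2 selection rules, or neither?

Δl = 2 − 1 = +1; l_i + l_f = 3.
E1 (Δl = ±1): satisfied.
E2 (Δl = 0,±2, l_i+l_f ≥ 2): not satisfied.

E1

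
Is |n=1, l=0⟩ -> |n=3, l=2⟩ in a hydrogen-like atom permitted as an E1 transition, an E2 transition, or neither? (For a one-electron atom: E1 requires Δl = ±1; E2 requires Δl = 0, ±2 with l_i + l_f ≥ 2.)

E2

Δl = 2 − 0 = +2; l_i + l_f = 2.
E1 (Δl = ±1): not satisfied.
E2 (Δl = 0,±2, l_i+l_f ≥ 2): satisfied.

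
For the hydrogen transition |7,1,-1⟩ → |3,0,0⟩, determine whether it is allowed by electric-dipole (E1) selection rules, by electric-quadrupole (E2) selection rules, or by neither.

Δl = 0 − 1 = -1; l_i + l_f = 1.
Δm_l = +1.
E1 (Δl = ±1, |Δm_l| ≤ 1): satisfied.
E2 (Δl = 0,±2, l_i+l_f ≥ 2, |Δm_l| ≤ 2): not satisfied.

E1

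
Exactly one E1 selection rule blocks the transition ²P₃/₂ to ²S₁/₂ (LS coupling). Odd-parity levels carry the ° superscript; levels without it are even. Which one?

parity

Parity must change: even → even — fails.
ΔS = 0: S: 1/2 → 1/2 — passes.
ΔL = 0, ±1 (not L=0↔0): L: 1 → 0, ΔL = -1 — passes.
ΔJ = 0, ±1 (not J=0↔0): J: 3/2 → 1/2, ΔJ = -1 — passes.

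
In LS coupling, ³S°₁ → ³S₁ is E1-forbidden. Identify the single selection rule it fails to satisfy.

the L=0 ↔ L=0 exclusion

Reading off the term symbols: S 1→1, L 0→0, J 1→1, parity odd→even.
Parity must change: odd → even — passes.
ΔS = 0: S: 1 → 1 — passes.
ΔL = 0, ±1 (not L=0↔0): L: 0 → 0, ΔL = +0 — fails.
ΔJ = 0, ±1 (not J=0↔0): J: 1 → 1, ΔJ = +0 — passes.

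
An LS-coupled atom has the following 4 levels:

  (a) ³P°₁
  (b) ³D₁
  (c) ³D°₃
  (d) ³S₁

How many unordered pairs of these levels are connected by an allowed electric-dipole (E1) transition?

(a)–(b): allowed.
(a)–(c): forbidden (parity, ΔJ).
(a)–(d): allowed.
(b)–(c): forbidden (ΔJ).
(b)–(d): forbidden (parity, ΔL).
(c)–(d): forbidden (ΔL, ΔJ).
Allowed pairs: 2 of 6.

2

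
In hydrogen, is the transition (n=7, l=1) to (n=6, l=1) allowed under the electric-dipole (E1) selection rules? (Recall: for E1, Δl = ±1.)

forbidden

Δl = 1 − 1 = +0; the E1 rule Δl = ±1 is fails.
The transition is electric-dipole forbidden.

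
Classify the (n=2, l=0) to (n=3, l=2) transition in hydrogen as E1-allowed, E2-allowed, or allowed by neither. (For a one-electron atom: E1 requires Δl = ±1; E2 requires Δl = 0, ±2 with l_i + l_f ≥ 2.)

E2

Δl = 2 − 0 = +2; l_i + l_f = 2.
E1 (Δl = ±1): not satisfied.
E2 (Δl = 0,±2, l_i+l_f ≥ 2): satisfied.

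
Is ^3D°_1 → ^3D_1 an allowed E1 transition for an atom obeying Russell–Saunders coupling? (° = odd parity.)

allowed

Reading off the term symbols: S 1→1, L 2→2, J 1→1, parity odd→even.
Parity must change: odd → even — passes.
ΔS = 0: S: 1 → 1 — passes.
ΔL = 0, ±1 (not L=0↔0): L: 2 → 2, ΔL = +0 — passes.
ΔJ = 0, ±1 (not J=0↔0): J: 1 → 1, ΔJ = +0 — passes.
All four E1 rules are satisfied.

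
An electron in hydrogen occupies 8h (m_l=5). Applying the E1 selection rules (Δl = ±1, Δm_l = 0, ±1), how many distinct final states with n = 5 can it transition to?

1

E1 requires Δl = ±1, so l_f ∈ {4, 6}; with 0 ≤ l_f ≤ n_f−1 = 4, the allowed l_f values are {4}.
For l_f = 4: m_f ∈ {m_i−1, m_i, m_i+1} ∩ [−4, 4] = {4} → 1 state.
Total: 1.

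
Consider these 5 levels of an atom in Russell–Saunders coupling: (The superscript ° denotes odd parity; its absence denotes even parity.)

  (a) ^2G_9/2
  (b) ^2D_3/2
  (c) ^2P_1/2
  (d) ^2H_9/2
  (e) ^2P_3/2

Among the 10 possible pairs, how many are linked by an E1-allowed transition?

0

(a)–(b): forbidden (parity, ΔL, ΔJ).
(a)–(c): forbidden (parity, ΔL, ΔJ).
(a)–(d): forbidden (parity).
(a)–(e): forbidden (parity, ΔL, ΔJ).
(b)–(c): forbidden (parity).
(b)–(d): forbidden (parity, ΔL, ΔJ).
(b)–(e): forbidden (parity).
(c)–(d): forbidden (parity, ΔL, ΔJ).
(c)–(e): forbidden (parity).
(d)–(e): forbidden (parity, ΔL, ΔJ).
Allowed pairs: 0 of 10.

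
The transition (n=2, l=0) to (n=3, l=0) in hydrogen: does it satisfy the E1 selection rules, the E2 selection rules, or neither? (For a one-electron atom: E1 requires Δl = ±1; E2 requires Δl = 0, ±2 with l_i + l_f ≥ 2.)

Δl = 0 − 0 = +0; l_i + l_f = 0.
E1 (Δl = ±1): not satisfied.
E2 (Δl = 0,±2, l_i+l_f ≥ 2): not satisfied.

neither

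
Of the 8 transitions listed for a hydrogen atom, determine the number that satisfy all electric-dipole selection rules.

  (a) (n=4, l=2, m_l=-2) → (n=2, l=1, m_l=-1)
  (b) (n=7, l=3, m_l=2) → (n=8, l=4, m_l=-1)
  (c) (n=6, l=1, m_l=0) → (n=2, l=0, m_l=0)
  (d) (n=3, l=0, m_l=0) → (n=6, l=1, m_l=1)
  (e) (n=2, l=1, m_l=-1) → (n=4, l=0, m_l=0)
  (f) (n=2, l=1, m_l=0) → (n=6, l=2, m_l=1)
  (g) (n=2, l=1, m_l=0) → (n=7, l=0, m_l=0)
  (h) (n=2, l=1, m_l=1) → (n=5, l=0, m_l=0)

7

(a) allowed
(b) forbidden — Δm_l = -3 (E1 requires Δm_l = 0, ±1)
(c) allowed
(d) allowed
(e) allowed
(f) allowed
(g) allowed
(h) allowed
Total allowed: 7 of 8.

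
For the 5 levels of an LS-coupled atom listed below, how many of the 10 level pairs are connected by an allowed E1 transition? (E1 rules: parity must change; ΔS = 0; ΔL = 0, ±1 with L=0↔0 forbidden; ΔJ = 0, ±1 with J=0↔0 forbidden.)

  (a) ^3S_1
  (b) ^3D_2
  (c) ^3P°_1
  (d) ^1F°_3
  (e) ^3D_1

3

(a)–(b): forbidden (parity, ΔL).
(a)–(c): allowed.
(a)–(d): forbidden (ΔS, ΔL, ΔJ).
(a)–(e): forbidden (parity, ΔL).
(b)–(c): allowed.
(b)–(d): forbidden (ΔS).
(b)–(e): forbidden (parity).
(c)–(d): forbidden (parity, ΔS, ΔL, ΔJ).
(c)–(e): allowed.
(d)–(e): forbidden (ΔS, ΔJ).
Allowed pairs: 3 of 10.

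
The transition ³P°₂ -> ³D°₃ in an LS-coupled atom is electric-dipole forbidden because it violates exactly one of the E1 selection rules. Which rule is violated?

Parity must change: odd → odd — fails.
ΔS = 0: S: 1 → 1 — passes.
ΔL = 0, ±1 (not L=0↔0): L: 1 → 2, ΔL = +1 — passes.
ΔJ = 0, ±1 (not J=0↔0): J: 2 → 3, ΔJ = +1 — passes.

parity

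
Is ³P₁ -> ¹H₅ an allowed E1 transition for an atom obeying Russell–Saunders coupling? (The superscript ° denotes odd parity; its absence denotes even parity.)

Initial level: S=1, L=1, J=1, parity even. Final level: S=0, L=5, J=5, parity even.
Parity must change: even → even — fails.
ΔS = 0: S: 1 → 0 — fails.
ΔL = 0, ±1 (not L=0↔0): L: 1 → 5, ΔL = +4 — fails.
ΔJ = 0, ±1 (not J=0↔0): J: 1 → 5, ΔJ = +4 — fails.
Rule(s) violated: parity, ΔS, ΔL, ΔJ.

forbidden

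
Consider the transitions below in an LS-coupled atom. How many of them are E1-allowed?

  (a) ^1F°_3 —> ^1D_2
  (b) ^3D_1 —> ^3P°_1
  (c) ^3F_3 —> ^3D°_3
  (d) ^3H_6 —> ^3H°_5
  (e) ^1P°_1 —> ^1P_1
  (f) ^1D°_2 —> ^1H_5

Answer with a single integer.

(a) allowed
(b) allowed
(c) allowed
(d) allowed
(e) allowed
(f) forbidden (ΔL, ΔJ fail)
Total allowed: 5 of 6.

5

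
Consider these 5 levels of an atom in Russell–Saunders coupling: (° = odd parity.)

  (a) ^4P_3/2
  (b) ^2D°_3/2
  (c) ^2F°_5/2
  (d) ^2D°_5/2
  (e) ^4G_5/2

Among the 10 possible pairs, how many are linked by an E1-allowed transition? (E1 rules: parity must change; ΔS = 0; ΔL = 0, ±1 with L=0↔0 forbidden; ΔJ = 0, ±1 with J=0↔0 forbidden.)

(a)–(b): forbidden (ΔS).
(a)–(c): forbidden (ΔS, ΔL).
(a)–(d): forbidden (ΔS).
(a)–(e): forbidden (parity, ΔL).
(b)–(c): forbidden (parity).
(b)–(d): forbidden (parity).
(b)–(e): forbidden (ΔS, ΔL).
(c)–(d): forbidden (parity).
(c)–(e): forbidden (ΔS).
(d)–(e): forbidden (ΔS, ΔL).
Allowed pairs: 0 of 10.

0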